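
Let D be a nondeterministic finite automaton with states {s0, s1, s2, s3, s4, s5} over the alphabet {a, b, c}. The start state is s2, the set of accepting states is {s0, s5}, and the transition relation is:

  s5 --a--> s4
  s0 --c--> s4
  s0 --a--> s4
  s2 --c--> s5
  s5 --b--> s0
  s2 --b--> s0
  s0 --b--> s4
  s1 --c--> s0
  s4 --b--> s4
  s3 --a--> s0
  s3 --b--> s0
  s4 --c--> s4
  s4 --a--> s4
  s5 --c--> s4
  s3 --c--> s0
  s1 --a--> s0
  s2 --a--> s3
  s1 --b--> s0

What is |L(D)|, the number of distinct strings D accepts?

The useful subgraph on states {s0, s2, s3, s5} is acyclic, so L(D) is finite; the longest accepting path visits 3 useful states, giving maximum string length 2.
Counting accepting paths from s2 by length: 2 of length 1, 4 of length 2. Total 6.

6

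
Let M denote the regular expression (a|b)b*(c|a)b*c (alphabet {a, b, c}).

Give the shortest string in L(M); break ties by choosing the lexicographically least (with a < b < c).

By inspection of the expression, no string of length less than 3 matches, and aac is the lexicographically first match of length 3.

aac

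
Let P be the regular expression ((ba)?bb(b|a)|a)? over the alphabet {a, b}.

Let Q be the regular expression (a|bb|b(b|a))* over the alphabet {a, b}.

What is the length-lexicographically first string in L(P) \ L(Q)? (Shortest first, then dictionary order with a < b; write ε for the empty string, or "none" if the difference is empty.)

bbb

The string bbb is accepted by P but not by Q.
No shorter string lies in the difference, and bbb is the lexicographically first length-3 string in L(P) \ L(Q).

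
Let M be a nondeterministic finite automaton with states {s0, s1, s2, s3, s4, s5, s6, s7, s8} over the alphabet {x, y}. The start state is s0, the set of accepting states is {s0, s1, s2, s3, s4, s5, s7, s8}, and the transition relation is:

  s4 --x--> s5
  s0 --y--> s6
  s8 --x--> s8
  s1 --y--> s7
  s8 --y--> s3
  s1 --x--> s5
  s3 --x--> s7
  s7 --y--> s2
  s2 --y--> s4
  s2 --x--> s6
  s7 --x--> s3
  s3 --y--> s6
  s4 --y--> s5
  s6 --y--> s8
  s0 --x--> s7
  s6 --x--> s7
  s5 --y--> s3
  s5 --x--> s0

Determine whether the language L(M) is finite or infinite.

State s8 is reachable from the start and can reach an accepting state, and it lies on the cycle s8 → s8.
Traversing that cycle any number of times yields accepted strings of unbounded length, so the language is infinite.

infinite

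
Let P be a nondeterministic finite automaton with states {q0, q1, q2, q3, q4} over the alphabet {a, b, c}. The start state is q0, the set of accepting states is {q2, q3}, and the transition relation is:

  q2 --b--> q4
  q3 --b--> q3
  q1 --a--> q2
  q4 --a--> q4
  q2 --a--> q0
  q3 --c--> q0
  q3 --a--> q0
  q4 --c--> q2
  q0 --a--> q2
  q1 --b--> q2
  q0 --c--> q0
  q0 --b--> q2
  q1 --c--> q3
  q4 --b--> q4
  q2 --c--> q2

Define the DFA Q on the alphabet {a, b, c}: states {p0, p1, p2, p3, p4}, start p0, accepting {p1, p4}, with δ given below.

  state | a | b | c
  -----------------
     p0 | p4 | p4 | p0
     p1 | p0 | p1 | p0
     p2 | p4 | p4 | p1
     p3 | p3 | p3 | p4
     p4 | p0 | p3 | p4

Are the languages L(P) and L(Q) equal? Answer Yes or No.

Yes

Exploring the product automaton P × Q from the start pair (q0, p0), following both machines on each input symbol, reaches 3 state pairs: (q0, p0), (q2, p4), (q4, p3).
P accepts in {q2, q3} and Q accepts in {p1, p4}. In every reachable pair the two components are either both accepting — (q2, p4) — or both non-accepting, so no string is accepted by exactly one of the machines: L(P) \ L(Q) and L(Q) \ L(P) are both empty.
Hence every string is accepted by P iff it is accepted by Q, and the two languages coincide.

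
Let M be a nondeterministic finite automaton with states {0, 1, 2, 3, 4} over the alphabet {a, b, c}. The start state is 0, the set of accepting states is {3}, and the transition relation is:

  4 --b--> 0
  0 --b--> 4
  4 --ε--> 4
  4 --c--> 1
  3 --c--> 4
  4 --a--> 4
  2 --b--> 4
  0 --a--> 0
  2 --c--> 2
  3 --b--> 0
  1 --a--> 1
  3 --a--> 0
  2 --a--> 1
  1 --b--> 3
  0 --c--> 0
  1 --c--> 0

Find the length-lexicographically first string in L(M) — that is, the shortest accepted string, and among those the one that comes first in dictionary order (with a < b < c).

bcb

A breadth-first search from 0 reaches an accepting state first via the path 0 → 4 → 1 → 3 on input bcb.
No string of length < 3 is accepted (BFS exhausts all shorter strings without reaching an accepting state), and bcb is the lexicographically least accepting string of length 3.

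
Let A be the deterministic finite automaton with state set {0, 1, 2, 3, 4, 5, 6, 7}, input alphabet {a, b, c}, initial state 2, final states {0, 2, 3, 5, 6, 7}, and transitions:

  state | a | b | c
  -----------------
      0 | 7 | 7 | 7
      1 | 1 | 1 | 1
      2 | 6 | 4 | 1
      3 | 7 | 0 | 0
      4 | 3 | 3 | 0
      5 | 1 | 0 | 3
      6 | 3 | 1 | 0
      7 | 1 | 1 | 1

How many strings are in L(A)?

The useful subgraph on states {0, 2, 3, 4, 6, 7} is acyclic, so L(A) is finite; the longest accepting path visits 5 useful states, giving maximum string length 4.
Counting accepting paths from 2 by length: 1 of length 0, 1 of length 1, 5 of length 2, 15 of length 3, 18 of length 4. Total 40.

40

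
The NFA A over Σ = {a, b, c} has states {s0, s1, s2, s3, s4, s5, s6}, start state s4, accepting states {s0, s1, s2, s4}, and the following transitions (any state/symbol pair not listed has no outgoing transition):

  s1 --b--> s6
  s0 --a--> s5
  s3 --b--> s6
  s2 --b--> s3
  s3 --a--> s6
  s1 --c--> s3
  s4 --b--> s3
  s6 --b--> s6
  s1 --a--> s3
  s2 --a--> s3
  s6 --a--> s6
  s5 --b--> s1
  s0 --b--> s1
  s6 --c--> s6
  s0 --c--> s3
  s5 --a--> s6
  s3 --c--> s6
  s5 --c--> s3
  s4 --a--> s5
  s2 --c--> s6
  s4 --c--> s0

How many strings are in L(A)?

5

The useful subgraph on states {s0, s1, s4, s5} is acyclic, so L(A) is finite; the longest accepting path visits 4 useful states, giving maximum string length 3.
Counting accepting paths from s4 by length: 1 of length 0, 1 of length 1, 2 of length 2, 1 of length 3. Total 5.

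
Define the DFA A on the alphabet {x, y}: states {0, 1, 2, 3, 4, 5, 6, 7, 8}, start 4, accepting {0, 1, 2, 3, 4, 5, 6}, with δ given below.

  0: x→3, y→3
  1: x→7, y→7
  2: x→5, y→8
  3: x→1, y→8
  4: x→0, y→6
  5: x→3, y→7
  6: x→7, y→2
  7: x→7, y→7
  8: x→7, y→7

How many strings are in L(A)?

The useful subgraph on states {0, 1, 2, 3, 4, 5, 6} is acyclic, so L(A) is finite; the longest accepting path visits 6 useful states, giving maximum string length 5.
Counting accepting paths from 4 by length: 1 of length 0, 2 of length 1, 3 of length 2, 3 of length 3, 1 of length 4, 1 of length 5. Total 11.

11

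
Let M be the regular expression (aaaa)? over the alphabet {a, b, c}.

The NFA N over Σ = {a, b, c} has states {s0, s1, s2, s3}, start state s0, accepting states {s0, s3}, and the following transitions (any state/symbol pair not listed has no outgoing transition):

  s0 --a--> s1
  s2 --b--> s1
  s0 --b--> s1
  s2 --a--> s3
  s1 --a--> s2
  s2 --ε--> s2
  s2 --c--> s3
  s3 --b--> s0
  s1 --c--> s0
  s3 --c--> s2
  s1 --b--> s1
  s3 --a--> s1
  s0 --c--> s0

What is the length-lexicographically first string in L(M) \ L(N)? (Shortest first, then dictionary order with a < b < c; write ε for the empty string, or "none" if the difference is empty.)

aaaa

The string aaaa is accepted by M but not by N.
No shorter string lies in the difference, and aaaa is the lexicographically first length-4 string in L(M) \ L(N).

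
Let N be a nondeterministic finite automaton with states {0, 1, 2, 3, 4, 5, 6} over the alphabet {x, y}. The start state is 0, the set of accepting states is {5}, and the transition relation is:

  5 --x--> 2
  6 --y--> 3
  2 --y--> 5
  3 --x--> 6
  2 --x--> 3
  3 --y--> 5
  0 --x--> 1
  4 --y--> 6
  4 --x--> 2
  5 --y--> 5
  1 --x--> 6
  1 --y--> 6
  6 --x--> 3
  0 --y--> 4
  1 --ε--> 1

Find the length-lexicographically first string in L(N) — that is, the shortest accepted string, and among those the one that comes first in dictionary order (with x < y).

A breadth-first search from 0 reaches an accepting state first via the path 0 → 4 → 2 → 5 on input yxy.
No string of length < 3 is accepted (BFS exhausts all shorter strings without reaching an accepting state), and yxy is the lexicographically least accepting string of length 3.

yxy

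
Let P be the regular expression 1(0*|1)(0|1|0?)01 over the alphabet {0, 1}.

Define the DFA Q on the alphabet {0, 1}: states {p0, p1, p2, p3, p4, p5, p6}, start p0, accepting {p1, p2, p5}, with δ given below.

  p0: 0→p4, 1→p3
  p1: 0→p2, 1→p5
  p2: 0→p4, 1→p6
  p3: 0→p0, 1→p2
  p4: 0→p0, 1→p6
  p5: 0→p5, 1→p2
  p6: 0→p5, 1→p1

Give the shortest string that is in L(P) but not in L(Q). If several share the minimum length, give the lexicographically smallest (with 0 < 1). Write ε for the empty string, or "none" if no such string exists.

The string 101 is accepted by P but not by Q.
No shorter string lies in the difference, and 101 is the lexicographically first length-3 string in L(P) \ L(Q).

101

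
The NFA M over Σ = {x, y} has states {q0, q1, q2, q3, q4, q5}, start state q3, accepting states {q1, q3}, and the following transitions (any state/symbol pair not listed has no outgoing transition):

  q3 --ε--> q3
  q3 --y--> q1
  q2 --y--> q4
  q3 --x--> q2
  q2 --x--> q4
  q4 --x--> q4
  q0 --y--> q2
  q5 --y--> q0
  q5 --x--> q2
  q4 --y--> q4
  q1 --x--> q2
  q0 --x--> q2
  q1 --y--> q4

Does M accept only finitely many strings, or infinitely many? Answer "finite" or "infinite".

finite

The useful states (reachable from q3 and able to reach an accepting state) are {q1, q3}.
Restricted to these states the transition graph has no cycle, so every accepting path has bounded length and L is finite.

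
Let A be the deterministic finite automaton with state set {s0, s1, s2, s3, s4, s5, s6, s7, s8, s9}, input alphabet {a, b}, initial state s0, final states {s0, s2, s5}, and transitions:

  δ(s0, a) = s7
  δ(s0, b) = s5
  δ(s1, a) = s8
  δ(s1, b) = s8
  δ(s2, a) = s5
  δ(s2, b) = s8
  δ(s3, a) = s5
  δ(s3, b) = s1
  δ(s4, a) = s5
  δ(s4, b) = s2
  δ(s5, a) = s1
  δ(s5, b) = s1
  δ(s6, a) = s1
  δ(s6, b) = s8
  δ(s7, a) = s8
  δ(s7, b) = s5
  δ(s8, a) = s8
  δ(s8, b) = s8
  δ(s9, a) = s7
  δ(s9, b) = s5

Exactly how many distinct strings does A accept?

The useful subgraph on states {s0, s5, s7} is acyclic, so L(A) is finite; the longest accepting path visits 3 useful states, giving maximum string length 2.
Counting accepting paths from s0 by length: 1 of length 0, 1 of length 1, 1 of length 2. Total 3.

3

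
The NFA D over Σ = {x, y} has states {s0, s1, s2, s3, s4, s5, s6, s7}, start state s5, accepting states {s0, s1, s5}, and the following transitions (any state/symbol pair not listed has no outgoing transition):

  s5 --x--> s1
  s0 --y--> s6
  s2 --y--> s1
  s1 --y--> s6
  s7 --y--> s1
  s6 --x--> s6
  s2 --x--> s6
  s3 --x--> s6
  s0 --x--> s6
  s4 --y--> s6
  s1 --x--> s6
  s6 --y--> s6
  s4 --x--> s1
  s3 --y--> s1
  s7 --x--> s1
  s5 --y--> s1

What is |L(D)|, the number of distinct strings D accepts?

The useful subgraph on states {s1, s5} is acyclic, so L(D) is finite; the longest accepting path visits 2 useful states, giving maximum string length 1.
Counting accepting paths from s5 by length: 1 of length 0, 2 of length 1. Total 3.

3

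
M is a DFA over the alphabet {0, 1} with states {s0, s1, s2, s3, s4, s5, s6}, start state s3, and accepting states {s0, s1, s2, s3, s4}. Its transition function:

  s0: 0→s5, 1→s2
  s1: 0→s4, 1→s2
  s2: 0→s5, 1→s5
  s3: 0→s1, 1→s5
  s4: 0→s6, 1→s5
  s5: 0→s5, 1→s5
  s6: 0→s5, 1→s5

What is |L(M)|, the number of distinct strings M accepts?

The useful subgraph on states {s1, s2, s3, s4} is acyclic, so L(M) is finite; the longest accepting path visits 3 useful states, giving maximum string length 2.
Counting accepting paths from s3 by length: 1 of length 0, 1 of length 1, 2 of length 2. Total 4.

4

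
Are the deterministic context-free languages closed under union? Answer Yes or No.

No

{aⁿbⁿ : n≥0} and {aⁿb²ⁿ : n≥0} are each accepted by a deterministic PDA (push the a's; pop one per b, respectively one per two b's), but their union U is not. Suppose a DPDA M accepted U. Being deterministic, M has a single run on aⁿb²ⁿ, and since aⁿbⁿ ∈ U that run passes through an accepting configuration right after consuming the prefix aⁿbⁿ and then goes on to accept again after n more b's. Build an ordinary (nondeterministic) PDA M′ that simulates M on a's and b's and, at any moment when M is in an accepting state, may switch to a second mode in which it reads only c's, feeding each c to M as a b; M′ accepts when M does. Then M′ accepts aⁱbʲcᵏ (k≥1) exactly when both aⁱbʲ ∈ U and aⁱbʲ⁺ᵏ ∈ U, and checking the four cases (i=j or j=2i, combined with j+k=i or j+k=2i) leaves only i=j=k: so L(M′) ∩ a*b*c⁺ = {aⁿbⁿcⁿ : n≥1} would be context-free, which it is not (pumping lemma) — contradiction. (The union is an unambiguous CFL; it is determinism, not unambiguity, that fails.)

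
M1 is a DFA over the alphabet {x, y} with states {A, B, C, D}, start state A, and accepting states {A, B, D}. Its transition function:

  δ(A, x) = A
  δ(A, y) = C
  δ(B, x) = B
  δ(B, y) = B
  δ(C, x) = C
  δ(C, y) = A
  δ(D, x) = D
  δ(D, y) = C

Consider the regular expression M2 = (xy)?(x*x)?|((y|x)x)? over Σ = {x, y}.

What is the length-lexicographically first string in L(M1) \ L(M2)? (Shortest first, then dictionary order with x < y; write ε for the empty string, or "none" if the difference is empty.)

The string yy is accepted by M1 but not by M2.
No shorter string lies in the difference, and yy is the lexicographically first length-2 string in L(M1) \ L(M2).

yy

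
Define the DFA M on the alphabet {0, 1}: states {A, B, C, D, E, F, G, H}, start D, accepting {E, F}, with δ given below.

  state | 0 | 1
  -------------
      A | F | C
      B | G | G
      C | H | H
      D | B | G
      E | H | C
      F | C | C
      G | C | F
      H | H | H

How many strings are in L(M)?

3

The useful subgraph on states {B, D, F, G} is acyclic, so L(M) is finite; the longest accepting path visits 4 useful states, giving maximum string length 3.
Counting accepting paths from D by length: 1 of length 2, 2 of length 3. Total 3.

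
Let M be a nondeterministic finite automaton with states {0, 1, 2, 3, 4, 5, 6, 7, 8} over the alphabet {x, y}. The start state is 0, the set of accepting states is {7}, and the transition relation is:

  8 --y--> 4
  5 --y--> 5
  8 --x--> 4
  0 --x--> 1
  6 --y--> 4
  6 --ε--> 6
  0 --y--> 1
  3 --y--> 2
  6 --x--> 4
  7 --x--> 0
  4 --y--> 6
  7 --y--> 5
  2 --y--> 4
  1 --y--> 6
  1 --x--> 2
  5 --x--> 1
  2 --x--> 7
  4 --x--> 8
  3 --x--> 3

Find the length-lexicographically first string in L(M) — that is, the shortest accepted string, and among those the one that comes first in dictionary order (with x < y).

A breadth-first search from 0 reaches an accepting state first via the path 0 → 1 → 2 → 7 on input xxx.
No string of length < 3 is accepted (BFS exhausts all shorter strings without reaching an accepting state), and xxx is the lexicographically least accepting string of length 3.

xxx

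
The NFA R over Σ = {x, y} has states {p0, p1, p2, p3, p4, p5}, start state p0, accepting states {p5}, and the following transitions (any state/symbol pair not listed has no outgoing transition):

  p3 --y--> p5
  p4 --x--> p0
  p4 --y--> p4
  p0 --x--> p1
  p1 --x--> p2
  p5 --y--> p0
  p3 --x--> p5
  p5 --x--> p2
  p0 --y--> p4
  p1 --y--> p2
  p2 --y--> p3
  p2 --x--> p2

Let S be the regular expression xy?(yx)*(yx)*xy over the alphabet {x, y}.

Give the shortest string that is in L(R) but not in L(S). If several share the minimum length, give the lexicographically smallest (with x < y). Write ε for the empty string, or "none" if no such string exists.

The string xxyx is accepted by R but not by S.
No shorter string lies in the difference, and xxyx is the lexicographically first length-4 string in L(R) \ L(S).

xxyx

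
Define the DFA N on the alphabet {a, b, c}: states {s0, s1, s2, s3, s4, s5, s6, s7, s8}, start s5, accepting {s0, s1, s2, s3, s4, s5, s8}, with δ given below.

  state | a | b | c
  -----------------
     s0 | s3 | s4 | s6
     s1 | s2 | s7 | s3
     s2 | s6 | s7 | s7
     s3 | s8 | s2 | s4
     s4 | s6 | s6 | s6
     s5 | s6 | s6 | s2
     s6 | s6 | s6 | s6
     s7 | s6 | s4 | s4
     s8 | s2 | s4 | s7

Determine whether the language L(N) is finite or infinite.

finite

The useful states (reachable from s5 and able to reach an accepting state) are {s2, s4, s5, s7}.
Restricted to these states the transition graph has no cycle, so every accepting path has bounded length and L is finite.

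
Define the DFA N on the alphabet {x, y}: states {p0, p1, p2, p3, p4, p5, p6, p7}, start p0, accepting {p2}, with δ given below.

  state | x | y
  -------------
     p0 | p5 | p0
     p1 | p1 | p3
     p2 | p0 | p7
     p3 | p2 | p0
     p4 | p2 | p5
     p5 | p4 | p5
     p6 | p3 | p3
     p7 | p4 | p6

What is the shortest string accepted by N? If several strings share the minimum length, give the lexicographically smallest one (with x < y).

A breadth-first search from p0 reaches an accepting state first via the path p0 → p5 → p4 → p2 on input xxx.
No string of length < 3 is accepted (BFS exhausts all shorter strings without reaching an accepting state), and xxx is the lexicographically least accepting string of length 3.

xxx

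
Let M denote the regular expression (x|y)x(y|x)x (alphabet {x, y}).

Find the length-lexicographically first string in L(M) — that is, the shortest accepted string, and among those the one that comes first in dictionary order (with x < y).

xxxx

By inspection of the expression, no string of length less than 4 matches, and xxxx is the lexicographically first match of length 4.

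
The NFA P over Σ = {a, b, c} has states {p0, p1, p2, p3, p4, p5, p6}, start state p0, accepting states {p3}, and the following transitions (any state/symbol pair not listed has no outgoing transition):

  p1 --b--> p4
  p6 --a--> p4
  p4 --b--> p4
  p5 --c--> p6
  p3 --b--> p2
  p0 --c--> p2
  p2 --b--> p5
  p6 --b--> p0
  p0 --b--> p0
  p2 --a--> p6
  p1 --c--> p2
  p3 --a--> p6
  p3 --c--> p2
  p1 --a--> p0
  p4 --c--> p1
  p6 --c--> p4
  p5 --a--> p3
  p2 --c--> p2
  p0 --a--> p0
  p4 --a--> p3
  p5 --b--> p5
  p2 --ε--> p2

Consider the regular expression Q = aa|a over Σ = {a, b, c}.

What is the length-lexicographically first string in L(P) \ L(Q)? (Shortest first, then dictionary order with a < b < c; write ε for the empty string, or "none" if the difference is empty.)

The string cba is accepted by P but not by Q.
No shorter string lies in the difference, and cba is the lexicographically first length-3 string in L(P) \ L(Q).

cba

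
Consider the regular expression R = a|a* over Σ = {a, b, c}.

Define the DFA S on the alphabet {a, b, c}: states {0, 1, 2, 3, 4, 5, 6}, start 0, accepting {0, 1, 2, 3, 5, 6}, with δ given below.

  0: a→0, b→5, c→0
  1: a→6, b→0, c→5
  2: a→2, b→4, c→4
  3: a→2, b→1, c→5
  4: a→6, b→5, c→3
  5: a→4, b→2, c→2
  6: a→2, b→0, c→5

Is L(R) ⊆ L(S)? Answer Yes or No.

Yes

Converting the expression R to a DFA (subset construction, then merging equivalent states) gives the minimal DFA with states {r0, r1}, start state r0, accepting states {r0} and transitions r0: a→r0, b→r1, c→r1; r1: a→r1, b→r1, c→r1.
Exploring the product automaton R × S from the start pair (r0, 0), following both machines on each input symbol, reaches 8 state pairs: (r0, 0), (r1, 5), (r1, 0), (r1, 4), (r1, 2), (r1, 6), (r1, 3), (r1, 1).
R accepts in {r0} and S accepts in {0, 1, 2, 3, 5, 6}. The reachable pairs whose R-component is accepting are (r0, 0); in each of them the S-component is accepting too, so the product for L(R) \ L(S) (R-component accepting, S-component rejecting) has no reachable accepting pair and the difference is empty.
Hence every string in L(R) is also in L(S).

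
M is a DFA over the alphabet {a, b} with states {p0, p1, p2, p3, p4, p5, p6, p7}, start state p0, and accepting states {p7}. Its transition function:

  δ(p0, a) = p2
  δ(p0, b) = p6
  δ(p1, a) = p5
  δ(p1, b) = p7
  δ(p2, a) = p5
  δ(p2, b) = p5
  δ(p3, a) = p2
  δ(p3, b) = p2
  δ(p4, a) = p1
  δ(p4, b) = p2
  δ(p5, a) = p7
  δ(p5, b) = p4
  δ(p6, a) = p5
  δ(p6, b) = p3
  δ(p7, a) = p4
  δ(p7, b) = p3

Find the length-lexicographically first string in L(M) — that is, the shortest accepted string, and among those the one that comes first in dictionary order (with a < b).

A breadth-first search from p0 reaches an accepting state first via the path p0 → p2 → p5 → p7 on input aaa.
No string of length < 3 is accepted (BFS exhausts all shorter strings without reaching an accepting state), and aaa is the lexicographically least accepting string of length 3.

aaa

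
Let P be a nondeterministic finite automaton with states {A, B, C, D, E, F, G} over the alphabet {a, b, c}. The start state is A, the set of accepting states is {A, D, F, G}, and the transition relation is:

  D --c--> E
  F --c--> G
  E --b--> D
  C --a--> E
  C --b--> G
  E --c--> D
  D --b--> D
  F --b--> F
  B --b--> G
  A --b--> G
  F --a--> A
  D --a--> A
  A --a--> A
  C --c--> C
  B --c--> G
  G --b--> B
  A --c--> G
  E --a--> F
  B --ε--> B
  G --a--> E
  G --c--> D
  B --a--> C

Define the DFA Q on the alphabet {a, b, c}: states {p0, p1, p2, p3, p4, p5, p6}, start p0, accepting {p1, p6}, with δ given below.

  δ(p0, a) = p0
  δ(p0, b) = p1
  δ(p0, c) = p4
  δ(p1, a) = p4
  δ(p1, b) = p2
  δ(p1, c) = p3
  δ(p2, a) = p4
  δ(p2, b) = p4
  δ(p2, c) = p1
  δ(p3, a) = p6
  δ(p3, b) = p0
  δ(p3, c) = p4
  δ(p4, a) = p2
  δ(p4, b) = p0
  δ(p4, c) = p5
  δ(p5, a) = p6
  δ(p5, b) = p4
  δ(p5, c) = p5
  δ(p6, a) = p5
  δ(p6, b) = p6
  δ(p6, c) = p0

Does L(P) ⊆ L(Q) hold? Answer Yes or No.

No

The empty string ε is in L(P) but not in L(Q).
So L(P) ⊄ L(Q).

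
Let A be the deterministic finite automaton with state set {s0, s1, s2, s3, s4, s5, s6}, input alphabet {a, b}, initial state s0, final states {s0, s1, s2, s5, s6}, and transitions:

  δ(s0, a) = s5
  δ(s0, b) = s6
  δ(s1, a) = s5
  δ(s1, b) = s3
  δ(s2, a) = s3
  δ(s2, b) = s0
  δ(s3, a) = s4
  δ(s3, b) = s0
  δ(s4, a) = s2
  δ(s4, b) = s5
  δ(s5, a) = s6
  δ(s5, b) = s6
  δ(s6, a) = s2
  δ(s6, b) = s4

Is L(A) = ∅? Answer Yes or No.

No

The empty string ε is accepted: the run s0 ends in the accepting state s0.
Since at least one string is accepted, L(A) is not empty.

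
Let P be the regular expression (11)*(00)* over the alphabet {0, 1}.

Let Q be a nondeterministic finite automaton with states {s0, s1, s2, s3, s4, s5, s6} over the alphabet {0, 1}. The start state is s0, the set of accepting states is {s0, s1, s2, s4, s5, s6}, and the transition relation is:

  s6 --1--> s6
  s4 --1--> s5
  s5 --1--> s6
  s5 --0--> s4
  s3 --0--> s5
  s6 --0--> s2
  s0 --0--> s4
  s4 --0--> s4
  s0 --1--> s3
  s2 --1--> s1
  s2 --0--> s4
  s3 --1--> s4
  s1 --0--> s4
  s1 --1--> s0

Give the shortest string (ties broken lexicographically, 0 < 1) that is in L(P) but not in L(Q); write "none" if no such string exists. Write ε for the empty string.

Converting the expression P to a DFA (subset construction, then merging equivalent states) gives the minimal DFA with states {p0, p1, p2, p3, p4}, start state p0, accepting states {p0, p3} and transitions p0: 0→p1, 1→p2; p1: 0→p3, 1→p4; p2: 0→p4, 1→p0; p3: 0→p1, 1→p4; p4: 0→p4, 1→p4.
Exploring the product automaton P × Q from the start pair (p0, s0), following both machines on each input symbol, reaches 16 state pairs: (p0, s0), (p1, s4), (p2, s3), (p3, s4), (p4, s5), (p0, s4), (p4, s4), (p4, s6), (p2, s5), (p4, s2), (p0, s6), (p4, s1), (p1, s2), (p2, s6), (p4, s0), (p4, s3).
P accepts in {p0, p3} and Q accepts in {s0, s1, s2, s4, s5, s6}. The reachable pairs whose P-component is accepting are (p0, s0), (p3, s4), (p0, s4), (p0, s6); in each of them the Q-component is accepting too, so the product for L(P) \ L(Q) (P-component accepting, Q-component rejecting) has no reachable accepting pair and the difference is empty.
So every string accepted by P is also accepted by Q: L(P) \ L(Q) = ∅ and there is no such string.

none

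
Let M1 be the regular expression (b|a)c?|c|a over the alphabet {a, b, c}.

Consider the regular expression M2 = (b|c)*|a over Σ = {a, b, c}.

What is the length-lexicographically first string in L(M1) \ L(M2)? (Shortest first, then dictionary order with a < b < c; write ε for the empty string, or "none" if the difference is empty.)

The string ac is accepted by M1 but not by M2.
No shorter string lies in the difference, and ac is the lexicographically first length-2 string in L(M1) \ L(M2).

ac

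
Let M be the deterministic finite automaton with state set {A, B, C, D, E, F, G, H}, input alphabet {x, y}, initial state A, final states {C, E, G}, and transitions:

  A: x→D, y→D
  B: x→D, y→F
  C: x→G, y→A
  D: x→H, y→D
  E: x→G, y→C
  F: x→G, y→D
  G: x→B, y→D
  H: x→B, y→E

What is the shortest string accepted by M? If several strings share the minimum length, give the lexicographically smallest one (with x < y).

xxy

A breadth-first search from A reaches an accepting state first via the path A → D → H → E on input xxy.
No string of length < 3 is accepted (BFS exhausts all shorter strings without reaching an accepting state), and xxy is the lexicographically least accepting string of length 3.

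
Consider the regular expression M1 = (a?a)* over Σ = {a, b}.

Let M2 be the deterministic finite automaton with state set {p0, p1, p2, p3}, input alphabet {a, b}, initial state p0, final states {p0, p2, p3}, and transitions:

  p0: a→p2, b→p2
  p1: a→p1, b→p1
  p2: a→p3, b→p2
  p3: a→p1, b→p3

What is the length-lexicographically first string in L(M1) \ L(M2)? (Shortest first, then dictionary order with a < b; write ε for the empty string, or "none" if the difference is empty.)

aaa

The string aaa is accepted by M1 but not by M2.
No shorter string lies in the difference, and aaa is the lexicographically first length-3 string in L(M1) \ L(M2).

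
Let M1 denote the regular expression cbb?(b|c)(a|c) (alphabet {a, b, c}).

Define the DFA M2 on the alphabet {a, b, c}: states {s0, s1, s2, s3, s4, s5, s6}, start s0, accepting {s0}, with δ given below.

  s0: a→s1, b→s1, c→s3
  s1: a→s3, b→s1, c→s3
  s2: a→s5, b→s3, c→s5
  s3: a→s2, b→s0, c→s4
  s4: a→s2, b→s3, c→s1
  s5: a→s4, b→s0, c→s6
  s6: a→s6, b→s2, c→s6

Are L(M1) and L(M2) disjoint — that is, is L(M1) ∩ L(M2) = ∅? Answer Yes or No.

Converting the expression M1 to a DFA (subset construction, then merging equivalent states) gives the minimal DFA with states {r0, r1, r2, r3, r4, r5, r6, r7}, start state r0, accepting states {r6, r7} and transitions r0: a→r1, b→r1, c→r2; r1: a→r1, b→r1, c→r1; r2: a→r1, b→r3, c→r1; r3: a→r1, b→r4, c→r5; r4: a→r6, b→r5, c→r7; r5: a→r6, b→r1, c→r6; r6: a→r1, b→r1, c→r1; r7: a→r6, b→r1, c→r6.
Exploring the product automaton M1 × M2 from the start pair (r0, s0), following both machines on each input symbol, reaches 17 state pairs: (r0, s0), (r1, s1), (r2, s3), (r1, s3), (r1, s2), (r3, s0), (r1, s4), (r1, s0), (r1, s5), (r4, s1), (r5, s3), (r1, s6), (r6, s3), (r5, s1), (r7, s3), (r6, s2), (r6, s4).
M1 accepts in {r6, r7} and M2 accepts in {s0}; no reachable pair has both components accepting, so no string drives both machines to acceptance simultaneously and L(M1) ∩ L(M2) = ∅.
So no string is accepted by both, and the intersection is empty.

Yes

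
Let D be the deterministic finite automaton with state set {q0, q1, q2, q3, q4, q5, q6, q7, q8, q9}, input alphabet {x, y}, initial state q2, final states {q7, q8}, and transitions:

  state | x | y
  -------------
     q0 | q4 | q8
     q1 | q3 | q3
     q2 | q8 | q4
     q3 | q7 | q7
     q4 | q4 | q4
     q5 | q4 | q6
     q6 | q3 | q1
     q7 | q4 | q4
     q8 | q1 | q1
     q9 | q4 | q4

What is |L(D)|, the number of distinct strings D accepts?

9

The useful subgraph on states {q1, q2, q3, q7, q8} is acyclic, so L(D) is finite; the longest accepting path visits 5 useful states, giving maximum string length 4.
Counting accepting paths from q2 by length: 1 of length 1, 8 of length 4. Total 9.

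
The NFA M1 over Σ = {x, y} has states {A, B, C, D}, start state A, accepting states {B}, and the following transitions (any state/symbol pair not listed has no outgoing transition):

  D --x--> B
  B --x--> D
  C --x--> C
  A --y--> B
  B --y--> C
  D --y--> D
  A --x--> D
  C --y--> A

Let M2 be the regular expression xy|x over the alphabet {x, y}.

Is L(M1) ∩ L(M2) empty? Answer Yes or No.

Converting the expression M2 to a DFA (subset construction, then merging equivalent states) gives the minimal DFA with states {r0, r1, r2, r3}, start state r0, accepting states {r1, r3} and transitions r0: x→r1, y→r2; r1: x→r2, y→r3; r2: x→r2, y→r2; r3: x→r2, y→r2.
Exploring the product automaton M1 × M2 from the start pair (A, r0), following both machines on each input symbol, reaches 7 state pairs: (A, r0), (D, r1), (B, r2), (D, r3), (D, r2), (C, r2), (A, r2).
M1 accepts in {B} and M2 accepts in {r1, r3}; no reachable pair has both components accepting, so no string drives both machines to acceptance simultaneously and L(M1) ∩ L(M2) = ∅.
So no string is accepted by both, and the intersection is empty.

Yes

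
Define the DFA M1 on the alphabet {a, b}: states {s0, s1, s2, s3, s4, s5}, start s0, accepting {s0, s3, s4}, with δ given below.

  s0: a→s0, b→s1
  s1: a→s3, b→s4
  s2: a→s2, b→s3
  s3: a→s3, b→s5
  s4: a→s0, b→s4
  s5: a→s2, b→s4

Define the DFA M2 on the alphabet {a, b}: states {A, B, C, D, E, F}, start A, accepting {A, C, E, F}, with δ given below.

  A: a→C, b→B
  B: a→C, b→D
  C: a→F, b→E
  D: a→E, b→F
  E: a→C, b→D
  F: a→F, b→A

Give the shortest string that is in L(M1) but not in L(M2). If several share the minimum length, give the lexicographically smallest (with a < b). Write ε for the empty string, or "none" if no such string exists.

bb

The string bb is accepted by M1 but not by M2.
No shorter string lies in the difference, and bb is the lexicographically first length-2 string in L(M1) \ L(M2).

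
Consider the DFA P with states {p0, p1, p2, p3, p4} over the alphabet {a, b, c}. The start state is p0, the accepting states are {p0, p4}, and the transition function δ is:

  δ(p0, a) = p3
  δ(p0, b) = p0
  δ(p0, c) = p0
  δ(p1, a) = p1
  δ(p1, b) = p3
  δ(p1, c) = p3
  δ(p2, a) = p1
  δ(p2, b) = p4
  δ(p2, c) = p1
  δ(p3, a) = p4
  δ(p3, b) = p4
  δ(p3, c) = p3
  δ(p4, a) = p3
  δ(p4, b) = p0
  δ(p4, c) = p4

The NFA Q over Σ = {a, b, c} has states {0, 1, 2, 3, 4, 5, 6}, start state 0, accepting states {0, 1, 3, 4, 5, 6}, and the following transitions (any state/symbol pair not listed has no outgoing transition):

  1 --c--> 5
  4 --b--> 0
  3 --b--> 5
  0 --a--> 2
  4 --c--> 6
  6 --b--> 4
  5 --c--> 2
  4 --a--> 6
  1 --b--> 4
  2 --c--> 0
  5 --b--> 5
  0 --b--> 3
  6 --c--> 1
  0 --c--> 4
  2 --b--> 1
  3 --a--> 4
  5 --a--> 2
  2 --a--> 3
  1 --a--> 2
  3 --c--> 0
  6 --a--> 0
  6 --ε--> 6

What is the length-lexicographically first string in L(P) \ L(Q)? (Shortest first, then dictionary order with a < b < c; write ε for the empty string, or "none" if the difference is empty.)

aca

The string aca is accepted by P but not by Q.
No shorter string lies in the difference, and aca is the lexicographically first length-3 string in L(P) \ L(Q).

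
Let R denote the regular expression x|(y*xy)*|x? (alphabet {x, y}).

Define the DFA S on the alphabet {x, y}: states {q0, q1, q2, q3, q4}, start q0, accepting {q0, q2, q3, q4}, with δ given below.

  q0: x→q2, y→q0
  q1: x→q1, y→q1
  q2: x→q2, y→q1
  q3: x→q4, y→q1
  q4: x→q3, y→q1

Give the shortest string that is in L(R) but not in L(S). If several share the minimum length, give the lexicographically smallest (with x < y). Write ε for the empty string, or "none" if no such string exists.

xy

The string xy is accepted by R but not by S.
No shorter string lies in the difference, and xy is the lexicographically first length-2 string in L(R) \ L(S).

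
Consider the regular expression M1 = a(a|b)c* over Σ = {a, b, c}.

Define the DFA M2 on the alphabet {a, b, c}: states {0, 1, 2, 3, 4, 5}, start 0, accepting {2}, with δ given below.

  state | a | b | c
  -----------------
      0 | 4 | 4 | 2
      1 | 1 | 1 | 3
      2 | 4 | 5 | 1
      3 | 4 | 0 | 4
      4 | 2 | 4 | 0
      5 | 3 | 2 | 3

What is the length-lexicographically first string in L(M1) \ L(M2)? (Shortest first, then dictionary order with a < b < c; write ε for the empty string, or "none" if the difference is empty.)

The string ab is accepted by M1 but not by M2.
No shorter string lies in the difference, and ab is the lexicographically first length-2 string in L(M1) \ L(M2).

ab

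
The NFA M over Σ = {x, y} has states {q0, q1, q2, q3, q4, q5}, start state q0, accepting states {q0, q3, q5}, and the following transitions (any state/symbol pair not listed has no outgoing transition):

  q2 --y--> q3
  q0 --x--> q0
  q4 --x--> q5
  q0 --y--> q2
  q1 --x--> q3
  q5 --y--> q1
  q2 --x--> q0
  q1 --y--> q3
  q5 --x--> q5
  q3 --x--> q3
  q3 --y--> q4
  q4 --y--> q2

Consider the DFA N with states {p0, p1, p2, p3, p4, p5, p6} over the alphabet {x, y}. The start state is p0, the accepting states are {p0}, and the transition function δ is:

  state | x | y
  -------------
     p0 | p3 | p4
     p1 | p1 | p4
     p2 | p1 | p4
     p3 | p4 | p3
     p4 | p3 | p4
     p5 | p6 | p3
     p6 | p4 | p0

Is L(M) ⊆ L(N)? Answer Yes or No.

The string x is in L(M) but not in L(N).
So L(M) ⊄ L(N).

No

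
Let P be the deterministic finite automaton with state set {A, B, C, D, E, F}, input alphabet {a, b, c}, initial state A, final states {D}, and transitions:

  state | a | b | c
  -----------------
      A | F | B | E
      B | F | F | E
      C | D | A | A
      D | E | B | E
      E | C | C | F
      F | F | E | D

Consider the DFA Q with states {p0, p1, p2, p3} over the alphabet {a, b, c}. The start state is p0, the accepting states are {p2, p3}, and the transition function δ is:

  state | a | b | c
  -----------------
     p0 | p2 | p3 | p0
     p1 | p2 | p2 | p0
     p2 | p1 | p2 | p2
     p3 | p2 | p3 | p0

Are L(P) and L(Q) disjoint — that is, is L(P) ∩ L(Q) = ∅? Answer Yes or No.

The string ac is accepted by both P and Q.
Hence L(P) ∩ L(Q) ≠ ∅.

No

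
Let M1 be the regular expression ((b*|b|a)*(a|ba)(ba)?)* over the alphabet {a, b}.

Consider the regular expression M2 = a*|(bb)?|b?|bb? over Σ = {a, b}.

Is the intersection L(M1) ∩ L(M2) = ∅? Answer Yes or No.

The empty string ε is accepted by both M1 and M2.
Hence L(M1) ∩ L(M2) ≠ ∅.

No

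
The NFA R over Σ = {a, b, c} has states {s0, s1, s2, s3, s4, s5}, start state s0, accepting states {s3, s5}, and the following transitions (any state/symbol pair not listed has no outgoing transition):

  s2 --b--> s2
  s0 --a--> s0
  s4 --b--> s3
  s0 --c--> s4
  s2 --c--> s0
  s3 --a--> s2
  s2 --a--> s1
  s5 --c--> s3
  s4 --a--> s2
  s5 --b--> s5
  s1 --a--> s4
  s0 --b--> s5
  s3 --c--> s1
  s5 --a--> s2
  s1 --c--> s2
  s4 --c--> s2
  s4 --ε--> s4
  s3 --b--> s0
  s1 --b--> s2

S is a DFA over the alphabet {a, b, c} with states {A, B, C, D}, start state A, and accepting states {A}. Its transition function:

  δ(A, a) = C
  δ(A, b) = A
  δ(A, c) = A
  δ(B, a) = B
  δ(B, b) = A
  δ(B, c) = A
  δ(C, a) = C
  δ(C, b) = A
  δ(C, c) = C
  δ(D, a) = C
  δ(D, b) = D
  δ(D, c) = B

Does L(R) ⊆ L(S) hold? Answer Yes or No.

Exploring the product automaton R × S from the start pair (s0, A), following both machines on each input symbol, reaches 10 state pairs: (s0, A), (s0, C), (s5, A), (s4, A), (s4, C), (s2, C), (s3, A), (s2, A), (s1, C), (s1, A).
R accepts in {s3, s5} and S accepts in {A}. The reachable pairs whose R-component is accepting are (s5, A), (s3, A); in each of them the S-component is accepting too, so the product for L(R) \ L(S) (R-component accepting, S-component rejecting) has no reachable accepting pair and the difference is empty.
Hence every string in L(R) is also in L(S).

Yes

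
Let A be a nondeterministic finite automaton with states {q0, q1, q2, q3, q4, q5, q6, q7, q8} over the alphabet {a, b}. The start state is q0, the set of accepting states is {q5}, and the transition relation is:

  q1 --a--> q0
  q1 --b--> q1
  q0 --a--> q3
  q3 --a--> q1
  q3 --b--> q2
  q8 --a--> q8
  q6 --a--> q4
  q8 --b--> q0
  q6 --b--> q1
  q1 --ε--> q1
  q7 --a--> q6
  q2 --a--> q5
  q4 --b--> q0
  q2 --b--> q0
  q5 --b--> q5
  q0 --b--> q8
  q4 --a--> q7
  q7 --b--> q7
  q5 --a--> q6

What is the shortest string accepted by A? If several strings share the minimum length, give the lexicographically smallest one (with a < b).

aba

A breadth-first search from q0 reaches an accepting state first via the path q0 → q3 → q2 → q5 on input aba.
No string of length < 3 is accepted (BFS exhausts all shorter strings without reaching an accepting state), and aba is the lexicographically least accepting string of length 3.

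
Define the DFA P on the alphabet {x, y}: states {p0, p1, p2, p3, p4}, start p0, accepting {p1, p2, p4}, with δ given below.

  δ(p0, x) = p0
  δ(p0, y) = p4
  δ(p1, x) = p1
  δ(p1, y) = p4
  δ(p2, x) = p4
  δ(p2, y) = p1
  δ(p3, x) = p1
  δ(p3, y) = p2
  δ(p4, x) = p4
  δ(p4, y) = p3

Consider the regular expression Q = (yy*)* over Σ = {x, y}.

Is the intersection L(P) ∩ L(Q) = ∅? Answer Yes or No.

The string y is accepted by both P and Q.
Hence L(P) ∩ L(Q) ≠ ∅.

No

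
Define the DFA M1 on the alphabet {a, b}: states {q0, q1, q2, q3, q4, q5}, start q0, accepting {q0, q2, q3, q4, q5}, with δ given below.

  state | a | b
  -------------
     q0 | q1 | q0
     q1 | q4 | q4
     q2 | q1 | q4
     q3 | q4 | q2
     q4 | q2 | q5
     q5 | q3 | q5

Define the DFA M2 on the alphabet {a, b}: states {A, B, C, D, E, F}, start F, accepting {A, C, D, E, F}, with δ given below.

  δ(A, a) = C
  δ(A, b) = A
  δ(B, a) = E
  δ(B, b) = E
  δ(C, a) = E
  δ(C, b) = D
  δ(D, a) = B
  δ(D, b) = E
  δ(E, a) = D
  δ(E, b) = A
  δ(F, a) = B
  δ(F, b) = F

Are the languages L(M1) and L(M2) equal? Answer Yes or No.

Exploring the product automaton M1 × M2 from the start pair (q0, F), following both machines on each input symbol, reaches 6 state pairs: (q0, F), (q1, B), (q4, E), (q2, D), (q5, A), (q3, C).
M1 accepts in {q0, q2, q3, q4, q5} and M2 accepts in {A, C, D, E, F}. In every reachable pair the two components are either both accepting — (q0, F), (q4, E), (q2, D), (q5, A), (q3, C) — or both non-accepting, so no string is accepted by exactly one of the machines: L(M1) \ L(M2) and L(M2) \ L(M1) are both empty.
Hence every string is accepted by M1 iff it is accepted by M2, and the two languages coincide.

Yes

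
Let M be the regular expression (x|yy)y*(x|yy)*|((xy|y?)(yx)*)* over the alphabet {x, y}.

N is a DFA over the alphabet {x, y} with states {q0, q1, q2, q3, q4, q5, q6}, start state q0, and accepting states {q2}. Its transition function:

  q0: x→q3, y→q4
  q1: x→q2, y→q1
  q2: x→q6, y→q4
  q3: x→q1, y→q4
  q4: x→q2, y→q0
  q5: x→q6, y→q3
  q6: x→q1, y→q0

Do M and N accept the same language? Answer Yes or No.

The empty string ε is accepted by M but rejected by N.
So L(M) ≠ L(N).

No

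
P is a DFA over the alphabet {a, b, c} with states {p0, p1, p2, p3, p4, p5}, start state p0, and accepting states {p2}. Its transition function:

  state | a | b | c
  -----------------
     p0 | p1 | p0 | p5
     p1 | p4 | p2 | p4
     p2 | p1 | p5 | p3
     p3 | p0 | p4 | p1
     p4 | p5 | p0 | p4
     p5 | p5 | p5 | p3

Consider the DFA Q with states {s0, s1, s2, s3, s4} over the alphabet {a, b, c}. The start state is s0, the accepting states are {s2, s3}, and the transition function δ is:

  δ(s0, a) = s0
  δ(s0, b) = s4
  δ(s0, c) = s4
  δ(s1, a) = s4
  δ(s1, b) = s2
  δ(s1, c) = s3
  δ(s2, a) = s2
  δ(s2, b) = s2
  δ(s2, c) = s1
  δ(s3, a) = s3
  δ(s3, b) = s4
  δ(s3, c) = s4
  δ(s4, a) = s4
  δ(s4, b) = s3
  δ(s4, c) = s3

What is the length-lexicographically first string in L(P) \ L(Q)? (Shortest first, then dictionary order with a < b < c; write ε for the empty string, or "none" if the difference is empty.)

ab

The string ab is accepted by P but not by Q.
No shorter string lies in the difference, and ab is the lexicographically first length-2 string in L(P) \ L(Q).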